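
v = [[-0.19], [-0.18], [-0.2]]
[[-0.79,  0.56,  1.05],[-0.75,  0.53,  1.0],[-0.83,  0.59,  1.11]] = v @ [[4.15, -2.97, -5.54]]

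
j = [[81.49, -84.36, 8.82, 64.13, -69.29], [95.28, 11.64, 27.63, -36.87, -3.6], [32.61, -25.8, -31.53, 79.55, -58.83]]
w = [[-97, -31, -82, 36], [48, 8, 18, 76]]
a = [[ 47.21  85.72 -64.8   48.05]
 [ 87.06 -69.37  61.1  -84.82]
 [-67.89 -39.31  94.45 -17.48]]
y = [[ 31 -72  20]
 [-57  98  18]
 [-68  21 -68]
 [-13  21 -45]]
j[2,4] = -58.83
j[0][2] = 8.82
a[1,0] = 87.06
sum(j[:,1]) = -98.52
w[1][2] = 18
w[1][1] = 8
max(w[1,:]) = 76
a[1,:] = [87.06, -69.37, 61.1, -84.82]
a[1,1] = -69.37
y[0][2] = 20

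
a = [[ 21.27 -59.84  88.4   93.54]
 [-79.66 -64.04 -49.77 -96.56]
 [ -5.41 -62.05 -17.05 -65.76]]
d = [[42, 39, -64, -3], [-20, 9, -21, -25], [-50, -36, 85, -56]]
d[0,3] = -3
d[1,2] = -21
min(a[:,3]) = -96.56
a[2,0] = -5.41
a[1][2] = -49.77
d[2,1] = -36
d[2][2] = 85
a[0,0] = 21.27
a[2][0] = -5.41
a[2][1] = -62.05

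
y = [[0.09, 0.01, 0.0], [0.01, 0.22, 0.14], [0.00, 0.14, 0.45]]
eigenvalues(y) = [0.09, 0.16, 0.52]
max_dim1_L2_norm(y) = 0.47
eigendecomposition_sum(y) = [[0.09, -0.01, 0.00], [-0.01, 0.00, -0.0], [0.00, -0.0, 0.00]] + [[0.00,  0.02,  -0.01], [0.02,  0.12,  -0.06], [-0.01,  -0.06,  0.03]] + [[0.0, 0.0, 0.00], [0.00, 0.09, 0.20], [0.00, 0.20, 0.42]]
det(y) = 0.01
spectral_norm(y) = 0.52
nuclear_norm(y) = 0.76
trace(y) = 0.76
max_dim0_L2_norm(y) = 0.47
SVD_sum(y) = [[0.00, 0.0, 0.00], [0.0, 0.09, 0.2], [0.00, 0.20, 0.42]] + [[0.00,0.02,-0.01],[0.02,0.12,-0.06],[-0.01,-0.06,0.03]] + [[0.09, -0.01, 0.0], [-0.01, 0.00, -0.0], [0.00, -0.0, 0.0]]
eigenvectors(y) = [[-0.99, -0.14, 0.01], [0.13, -0.89, 0.43], [-0.05, 0.42, 0.90]]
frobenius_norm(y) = 0.55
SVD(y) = [[0.01, 0.14, -0.99],[0.43, 0.89, 0.13],[0.90, -0.42, -0.05]] @ diag([0.5162195808799311, 0.1550782943418506, 0.08870212477821833]) @ [[0.01, 0.43, 0.9],  [0.14, 0.89, -0.42],  [-0.99, 0.13, -0.05]]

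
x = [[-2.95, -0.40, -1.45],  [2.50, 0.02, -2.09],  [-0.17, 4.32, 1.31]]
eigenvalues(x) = [(-3.42+0j), (0.9+3.35j), (0.9-3.35j)]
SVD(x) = [[-0.20,-0.72,-0.67], [-0.19,0.70,-0.69], [0.96,-0.02,-0.28]] @ diag([4.655247843906227, 3.8917472005930067, 2.2746145252510246]) @ [[-0.01, 0.91, 0.42], [0.99, 0.06, -0.11], [0.13, -0.41, 0.9]]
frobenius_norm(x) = 6.48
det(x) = -41.21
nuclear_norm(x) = 10.82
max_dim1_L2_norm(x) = 4.52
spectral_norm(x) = 4.66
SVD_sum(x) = [[0.01, -0.87, -0.4], [0.01, -0.79, -0.36], [-0.03, 4.06, 1.87]] + [[-2.76, -0.16, 0.32],[2.7, 0.16, -0.31],[-0.06, -0.00, 0.01]] + [[-0.20,0.63,-1.37],  [-0.20,0.65,-1.42],  [-0.08,0.26,-0.57]]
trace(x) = -1.62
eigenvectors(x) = [[-0.84+0.00j, (0.19-0.1j), (0.19+0.1j)], [0.38+0.00j, (0.08-0.6j), 0.08+0.60j], [-0.38+0.00j, -0.77+0.00j, -0.77-0.00j]]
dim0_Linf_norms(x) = [2.95, 4.32, 2.09]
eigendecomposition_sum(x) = [[-2.89-0.00j, 0.50-0.00j, -0.67+0.00j], [(1.31+0j), -0.23+0.00j, (0.3-0j)], [(-1.3-0j), (0.22-0j), -0.30+0.00j]] + [[-0.03+0.28j, -0.45+0.38j, -0.39-0.24j], [(0.59+0.53j), (0.12+1.64j), (-1.2+0.48j)], [0.57-0.84j, (2.05-0.43j), 0.80+1.42j]] + [[(-0.03-0.28j), -0.45-0.38j, (-0.39+0.24j)],  [0.59-0.53j, 0.12-1.64j, -1.20-0.48j],  [(0.57+0.84j), 2.05+0.43j, 0.80-1.42j]]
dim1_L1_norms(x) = [4.8, 4.61, 5.8]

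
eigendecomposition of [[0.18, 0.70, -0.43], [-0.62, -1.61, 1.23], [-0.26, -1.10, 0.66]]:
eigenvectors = [[-0.73+0.00j, (-0.34-0.14j), -0.34+0.14j], [(-0.22+0j), 0.72+0.00j, (0.72-0j)], [(-0.65+0j), 0.54+0.25j, 0.54-0.25j]]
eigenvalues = [0j, (-0.39+0.54j), (-0.39-0.54j)]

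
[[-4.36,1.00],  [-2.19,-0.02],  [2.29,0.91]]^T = [[-4.36, -2.19, 2.29], [1.0, -0.02, 0.91]]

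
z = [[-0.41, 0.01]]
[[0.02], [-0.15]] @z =[[-0.01, 0.00], [0.06, -0.00]]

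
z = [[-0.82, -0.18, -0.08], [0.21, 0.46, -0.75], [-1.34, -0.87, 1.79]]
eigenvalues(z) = [2.17, -0.89, 0.15]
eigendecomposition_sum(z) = [[0.00,  0.00,  -0.0],[0.38,  0.36,  -0.79],[-0.87,  -0.83,  1.81]] + [[-0.83, -0.15, -0.07], [-0.12, -0.02, -0.01], [-0.46, -0.08, -0.04]] + [[0.01, -0.03, -0.01], [-0.05, 0.12, 0.05], [-0.02, 0.04, 0.02]]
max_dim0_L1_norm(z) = 2.62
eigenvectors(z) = [[-0.0, -0.87, -0.2],[-0.4, -0.13, 0.92],[0.92, -0.48, 0.33]]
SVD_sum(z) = [[-0.27,-0.18,0.35], [0.48,0.32,-0.62], [-1.36,-0.92,1.75]] + [[-0.56, 0.05, -0.41],  [-0.24, 0.02, -0.18],  [0.02, -0.0, 0.02]] + [[0.01, -0.05, -0.02], [-0.02, 0.12, 0.04], [-0.01, 0.05, 0.02]]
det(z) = -0.29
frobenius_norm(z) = 2.70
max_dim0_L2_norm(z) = 1.94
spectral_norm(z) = 2.59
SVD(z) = [[-0.18, -0.92, -0.36], [0.33, -0.4, 0.86], [-0.93, 0.04, 0.37]] @ diag([2.5860462823099035, 0.7595086944038856, 0.1466668635924089]) @ [[0.57, 0.38, -0.73], [0.81, -0.07, 0.59], [-0.17, 0.92, 0.35]]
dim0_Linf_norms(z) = [1.34, 0.87, 1.79]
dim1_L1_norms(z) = [1.08, 1.42, 4.0]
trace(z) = 1.43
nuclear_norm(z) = 3.49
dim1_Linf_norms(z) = [0.82, 0.75, 1.79]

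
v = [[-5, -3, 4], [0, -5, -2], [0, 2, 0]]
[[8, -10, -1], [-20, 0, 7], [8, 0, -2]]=v @ [[-4, 2, 0], [4, 0, -1], [0, 0, -1]]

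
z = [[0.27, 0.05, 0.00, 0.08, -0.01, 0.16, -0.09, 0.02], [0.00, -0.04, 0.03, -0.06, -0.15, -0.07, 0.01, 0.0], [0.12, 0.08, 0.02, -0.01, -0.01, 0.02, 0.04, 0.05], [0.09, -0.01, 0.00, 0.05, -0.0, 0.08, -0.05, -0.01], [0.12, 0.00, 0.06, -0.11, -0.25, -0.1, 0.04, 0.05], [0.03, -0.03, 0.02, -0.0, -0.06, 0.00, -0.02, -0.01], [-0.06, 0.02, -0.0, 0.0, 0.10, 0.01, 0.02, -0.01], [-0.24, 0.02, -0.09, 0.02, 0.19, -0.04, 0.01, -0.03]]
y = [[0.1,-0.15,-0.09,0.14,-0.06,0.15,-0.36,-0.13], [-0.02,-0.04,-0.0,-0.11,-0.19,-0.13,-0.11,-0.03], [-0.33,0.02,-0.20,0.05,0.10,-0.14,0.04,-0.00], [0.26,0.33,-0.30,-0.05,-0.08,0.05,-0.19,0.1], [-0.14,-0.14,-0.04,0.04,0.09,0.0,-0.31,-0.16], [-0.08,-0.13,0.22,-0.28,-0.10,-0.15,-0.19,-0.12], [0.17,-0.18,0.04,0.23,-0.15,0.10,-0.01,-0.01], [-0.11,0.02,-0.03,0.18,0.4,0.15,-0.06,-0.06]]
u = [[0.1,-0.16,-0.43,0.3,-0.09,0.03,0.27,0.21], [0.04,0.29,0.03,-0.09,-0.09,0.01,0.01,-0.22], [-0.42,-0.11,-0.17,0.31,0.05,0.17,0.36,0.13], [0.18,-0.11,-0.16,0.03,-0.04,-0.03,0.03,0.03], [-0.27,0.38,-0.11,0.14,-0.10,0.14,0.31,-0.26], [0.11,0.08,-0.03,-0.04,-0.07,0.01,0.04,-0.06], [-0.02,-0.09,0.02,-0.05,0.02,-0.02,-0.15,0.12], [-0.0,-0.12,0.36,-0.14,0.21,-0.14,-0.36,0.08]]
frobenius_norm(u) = 1.43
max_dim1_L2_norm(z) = 0.34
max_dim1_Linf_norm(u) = 0.43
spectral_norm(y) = 0.65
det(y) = -0.00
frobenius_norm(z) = 0.65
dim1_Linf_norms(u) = [0.43, 0.29, 0.42, 0.18, 0.38, 0.11, 0.15, 0.36]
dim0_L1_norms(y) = [1.21, 1.01, 0.92, 1.08, 1.17, 0.87, 1.27, 0.61]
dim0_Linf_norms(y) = [0.33, 0.33, 0.3, 0.28, 0.4, 0.15, 0.36, 0.16]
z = u @ y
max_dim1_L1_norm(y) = 1.36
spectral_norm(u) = 1.06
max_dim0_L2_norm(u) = 0.67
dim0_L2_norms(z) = [0.41, 0.11, 0.12, 0.16, 0.37, 0.22, 0.12, 0.08]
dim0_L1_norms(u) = [1.14, 1.34, 1.31, 1.1, 0.67, 0.55, 1.53, 1.11]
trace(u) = 0.09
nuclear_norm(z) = 1.12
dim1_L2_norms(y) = [0.48, 0.28, 0.43, 0.57, 0.41, 0.48, 0.39, 0.49]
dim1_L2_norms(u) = [0.66, 0.39, 0.7, 0.27, 0.67, 0.18, 0.22, 0.6]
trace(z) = 0.04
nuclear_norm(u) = 2.66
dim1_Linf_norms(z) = [0.27, 0.15, 0.12, 0.09, 0.25, 0.06, 0.1, 0.24]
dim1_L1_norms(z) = [0.68, 0.36, 0.35, 0.29, 0.73, 0.17, 0.22, 0.64]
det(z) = 0.00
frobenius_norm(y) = 1.27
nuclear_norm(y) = 2.83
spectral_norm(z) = 0.51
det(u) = -0.00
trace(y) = -0.32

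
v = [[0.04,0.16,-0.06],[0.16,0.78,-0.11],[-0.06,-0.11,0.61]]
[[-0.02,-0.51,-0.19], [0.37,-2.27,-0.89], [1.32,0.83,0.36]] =v@[[-1.50, -1.44, 1.84], [1.09, -2.51, -1.45], [2.22, 0.77, 0.51]]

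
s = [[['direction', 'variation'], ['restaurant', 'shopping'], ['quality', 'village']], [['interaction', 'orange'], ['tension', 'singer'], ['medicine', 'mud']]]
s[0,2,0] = 'quality'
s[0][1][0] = 'restaurant'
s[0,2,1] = 'village'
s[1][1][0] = 'tension'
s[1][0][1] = 'orange'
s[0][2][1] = 'village'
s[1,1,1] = 'singer'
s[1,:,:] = [['interaction', 'orange'], ['tension', 'singer'], ['medicine', 'mud']]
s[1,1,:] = ['tension', 'singer']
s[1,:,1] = ['orange', 'singer', 'mud']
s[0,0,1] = 'variation'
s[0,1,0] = 'restaurant'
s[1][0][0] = 'interaction'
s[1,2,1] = 'mud'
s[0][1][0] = 'restaurant'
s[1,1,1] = 'singer'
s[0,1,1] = 'shopping'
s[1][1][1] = 'singer'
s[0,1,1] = 'shopping'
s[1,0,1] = 'orange'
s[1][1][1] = 'singer'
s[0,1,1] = 'shopping'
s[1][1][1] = 'singer'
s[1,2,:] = ['medicine', 'mud']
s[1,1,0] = 'tension'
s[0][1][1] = 'shopping'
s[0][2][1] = 'village'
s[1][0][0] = 'interaction'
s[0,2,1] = 'village'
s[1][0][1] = 'orange'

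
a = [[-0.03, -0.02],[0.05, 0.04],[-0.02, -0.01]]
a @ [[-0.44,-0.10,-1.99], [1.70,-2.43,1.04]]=[[-0.02, 0.05, 0.04], [0.05, -0.10, -0.06], [-0.01, 0.03, 0.03]]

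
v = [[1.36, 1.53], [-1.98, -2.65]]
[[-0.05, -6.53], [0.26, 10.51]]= v@ [[0.47, -2.15], [-0.45, -2.36]]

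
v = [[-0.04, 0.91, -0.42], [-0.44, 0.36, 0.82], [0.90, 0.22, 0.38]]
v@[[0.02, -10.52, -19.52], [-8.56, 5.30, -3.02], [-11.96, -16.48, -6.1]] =[[-2.77,12.17,0.59],  [-12.9,-6.98,2.50],  [-6.41,-14.56,-20.55]]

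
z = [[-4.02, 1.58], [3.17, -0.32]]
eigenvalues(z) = [-5.07, 0.73]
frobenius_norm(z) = 5.37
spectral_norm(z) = 5.32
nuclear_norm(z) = 6.02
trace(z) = -4.34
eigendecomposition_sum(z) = [[-4.15, 1.38],[2.77, -0.92]] + [[0.13, 0.20], [0.4, 0.60]]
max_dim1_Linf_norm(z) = 4.02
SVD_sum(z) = [[-4.13, 1.18], [3.01, -0.86]] + [[0.11, 0.40], [0.16, 0.54]]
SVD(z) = [[-0.81, 0.59], [0.59, 0.81]] @ diag([5.3215465860740565, 0.6994583134423021]) @ [[0.96, -0.28], [0.28, 0.96]]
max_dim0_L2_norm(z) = 5.12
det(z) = -3.72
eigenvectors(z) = [[-0.83,-0.32], [0.55,-0.95]]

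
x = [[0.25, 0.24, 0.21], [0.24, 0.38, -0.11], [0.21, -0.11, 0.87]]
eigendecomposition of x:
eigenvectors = [[0.78, -0.57, 0.27], [-0.57, -0.82, -0.07], [-0.26, 0.10, 0.96]]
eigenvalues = [0.0, 0.56, 0.94]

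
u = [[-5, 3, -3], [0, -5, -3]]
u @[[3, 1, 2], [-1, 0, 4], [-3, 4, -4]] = [[-9, -17, 14], [14, -12, -8]]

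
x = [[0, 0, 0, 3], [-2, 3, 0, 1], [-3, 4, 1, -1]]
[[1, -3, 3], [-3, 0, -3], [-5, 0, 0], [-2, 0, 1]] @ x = [[-3, 3, 3, -3], [9, -12, -3, -6], [0, 0, 0, -15], [-3, 4, 1, -7]]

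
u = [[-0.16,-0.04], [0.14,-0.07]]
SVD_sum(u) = [[-0.16, 0.01], [0.15, -0.01]] + [[-0.0, -0.05], [-0.01, -0.06]]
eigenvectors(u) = [[(0.28-0.38j),(0.28+0.38j)], [(-0.88+0j),(-0.88-0j)]]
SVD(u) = [[-0.73, 0.68], [0.68, 0.73]] @ diag([0.21329893890047089, 0.0787626984297338]) @ [[1.00, -0.09], [-0.09, -1.00]]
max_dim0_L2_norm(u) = 0.21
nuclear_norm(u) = 0.29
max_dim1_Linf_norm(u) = 0.16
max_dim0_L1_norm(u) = 0.3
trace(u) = -0.23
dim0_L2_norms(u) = [0.21, 0.08]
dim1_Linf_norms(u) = [0.16, 0.14]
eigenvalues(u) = [(-0.12+0.06j), (-0.12-0.06j)]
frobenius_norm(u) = 0.23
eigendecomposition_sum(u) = [[-0.08-0.01j, (-0.02-0.04j)], [0.07+0.13j, -0.04+0.07j]] + [[-0.08+0.01j, -0.02+0.04j], [(0.07-0.13j), (-0.04-0.07j)]]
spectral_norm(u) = 0.21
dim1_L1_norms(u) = [0.2, 0.21]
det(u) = 0.02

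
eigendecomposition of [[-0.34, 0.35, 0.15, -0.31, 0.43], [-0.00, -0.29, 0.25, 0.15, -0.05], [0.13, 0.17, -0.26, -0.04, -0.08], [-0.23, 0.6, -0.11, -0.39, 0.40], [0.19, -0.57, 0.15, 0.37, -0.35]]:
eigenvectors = [[-0.61+0.00j, -0.76+0.00j, (-0.15+0.25j), -0.15-0.25j, (-0.17+0j)], [0.11+0.00j, (-0.25+0j), 0.32-0.23j, 0.32+0.23j, 0.46+0.00j], [(0.1+0j), (0.49+0j), 0.34+0.05j, 0.34-0.05j, (0.05+0j)], [(-0.58+0j), -0.30+0.00j, (-0.13-0.51j), -0.13+0.51j, (0.86+0j)], [0.52+0.00j, 0.20+0.00j, -0.60+0.00j, -0.60-0.00j, 0.09+0.00j]]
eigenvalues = [(-1.09+0j), (-0.56+0j), 0.01j, -0.01j, (0.01+0j)]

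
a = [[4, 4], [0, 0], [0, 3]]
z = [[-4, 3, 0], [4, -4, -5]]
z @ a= [[-16, -16], [16, 1]]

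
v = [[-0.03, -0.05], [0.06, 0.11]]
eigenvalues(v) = [-0.0, 0.08]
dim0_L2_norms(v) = [0.07, 0.12]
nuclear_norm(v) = 0.14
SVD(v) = [[-0.42, 0.91], [0.91, 0.42]] @ diag([0.13818569678176817, 0.002170991694413794]) @ [[0.49,0.87], [-0.87,0.49]]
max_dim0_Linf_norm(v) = 0.11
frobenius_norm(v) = 0.14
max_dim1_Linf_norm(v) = 0.11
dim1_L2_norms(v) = [0.06, 0.13]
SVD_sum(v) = [[-0.03, -0.05], [0.06, 0.11]] + [[-0.00,0.0], [-0.00,0.00]]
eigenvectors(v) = [[-0.88, 0.40], [0.47, -0.92]]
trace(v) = 0.08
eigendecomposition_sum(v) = [[-0.0,-0.0], [0.0,0.0]] + [[-0.03, -0.05], [0.06, 0.11]]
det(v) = -0.00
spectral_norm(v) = 0.14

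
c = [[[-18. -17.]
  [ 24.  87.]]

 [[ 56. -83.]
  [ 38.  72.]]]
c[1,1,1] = 72.0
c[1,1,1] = 72.0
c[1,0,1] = -83.0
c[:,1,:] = [[24.0, 87.0], [38.0, 72.0]]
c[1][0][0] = 56.0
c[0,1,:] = [24.0, 87.0]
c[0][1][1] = 87.0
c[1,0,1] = -83.0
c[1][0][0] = 56.0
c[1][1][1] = 72.0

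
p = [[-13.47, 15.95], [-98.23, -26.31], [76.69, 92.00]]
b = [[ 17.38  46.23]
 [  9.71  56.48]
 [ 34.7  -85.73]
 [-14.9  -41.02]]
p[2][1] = 92.0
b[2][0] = 34.7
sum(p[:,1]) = 81.64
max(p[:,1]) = 92.0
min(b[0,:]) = 17.38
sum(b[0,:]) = 63.61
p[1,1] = -26.31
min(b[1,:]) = 9.71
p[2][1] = 92.0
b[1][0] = 9.71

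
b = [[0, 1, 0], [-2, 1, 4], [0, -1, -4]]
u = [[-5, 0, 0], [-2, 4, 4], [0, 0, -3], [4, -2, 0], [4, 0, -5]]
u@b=[[0, -5, 0], [-8, -2, 0], [0, 3, 12], [4, 2, -8], [0, 9, 20]]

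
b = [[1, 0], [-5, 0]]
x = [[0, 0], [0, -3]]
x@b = [[0, 0], [15, 0]]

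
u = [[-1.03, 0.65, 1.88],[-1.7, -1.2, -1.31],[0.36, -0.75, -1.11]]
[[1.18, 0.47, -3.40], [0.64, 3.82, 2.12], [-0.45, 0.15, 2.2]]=u@ [[-0.5,-1.71,0.34],[-0.34,-0.02,-0.76],[0.47,-0.68,-1.36]]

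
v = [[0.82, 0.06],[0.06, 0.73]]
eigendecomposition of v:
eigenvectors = [[0.89, -0.45], [0.45, 0.89]]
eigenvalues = [0.85, 0.7]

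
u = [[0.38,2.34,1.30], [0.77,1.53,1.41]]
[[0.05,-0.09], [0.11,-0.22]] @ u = [[-0.05, -0.02, -0.06], [-0.13, -0.08, -0.17]]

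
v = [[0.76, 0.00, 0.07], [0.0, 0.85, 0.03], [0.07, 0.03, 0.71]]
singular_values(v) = [0.86, 0.8, 0.66]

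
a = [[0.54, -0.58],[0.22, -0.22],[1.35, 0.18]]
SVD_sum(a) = [[0.58, -0.04],[0.23, -0.02],[1.33, -0.09]] + [[-0.04,-0.54], [-0.01,-0.2], [0.02,0.27]]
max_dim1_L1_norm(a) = 1.53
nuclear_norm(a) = 2.11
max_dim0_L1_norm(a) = 2.11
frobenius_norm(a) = 1.61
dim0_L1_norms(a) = [2.11, 0.98]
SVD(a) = [[-0.39, -0.85], [-0.16, -0.32], [-0.91, 0.42]] @ diag([1.4732693102063965, 0.6396698676692286]) @ [[-1.0, 0.07], [0.07, 1.0]]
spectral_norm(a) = 1.47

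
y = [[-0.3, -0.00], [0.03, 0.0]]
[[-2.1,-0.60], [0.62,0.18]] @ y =[[0.61, 0.00], [-0.18, 0.00]]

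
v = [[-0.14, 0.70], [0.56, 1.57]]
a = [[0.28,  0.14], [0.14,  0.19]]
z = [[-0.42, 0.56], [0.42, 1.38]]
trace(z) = 0.96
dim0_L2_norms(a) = [0.31, 0.24]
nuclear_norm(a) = 0.47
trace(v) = 1.43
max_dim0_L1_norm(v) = 2.27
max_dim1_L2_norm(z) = 1.44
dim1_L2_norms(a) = [0.31, 0.24]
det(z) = -0.81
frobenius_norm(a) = 0.39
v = a + z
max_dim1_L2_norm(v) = 1.67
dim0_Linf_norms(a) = [0.28, 0.19]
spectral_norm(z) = 1.51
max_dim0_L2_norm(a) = 0.31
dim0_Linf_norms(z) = [0.42, 1.38]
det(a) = 0.03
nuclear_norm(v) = 2.12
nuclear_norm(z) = 2.05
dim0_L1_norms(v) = [0.7, 2.27]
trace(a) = 0.47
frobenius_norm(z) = 1.60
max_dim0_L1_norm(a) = 0.42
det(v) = -0.61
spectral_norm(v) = 1.78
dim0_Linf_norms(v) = [0.56, 1.57]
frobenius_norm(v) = 1.81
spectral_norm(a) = 0.38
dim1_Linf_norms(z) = [0.56, 1.38]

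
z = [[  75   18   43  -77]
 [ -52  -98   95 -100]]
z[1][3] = -100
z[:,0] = [75, -52]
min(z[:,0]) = -52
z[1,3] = -100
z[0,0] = 75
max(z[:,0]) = 75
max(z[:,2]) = 95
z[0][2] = 43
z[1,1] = -98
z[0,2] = 43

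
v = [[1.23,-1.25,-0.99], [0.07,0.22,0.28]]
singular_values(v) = [2.03, 0.28]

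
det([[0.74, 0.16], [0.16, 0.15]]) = 0.085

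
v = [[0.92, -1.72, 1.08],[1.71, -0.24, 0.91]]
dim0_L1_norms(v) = [2.63, 1.96, 1.99]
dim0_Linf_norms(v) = [1.71, 1.72, 1.08]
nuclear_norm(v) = 3.89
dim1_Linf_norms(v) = [1.72, 1.71]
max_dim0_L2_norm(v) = 1.94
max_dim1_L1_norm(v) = 3.72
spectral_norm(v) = 2.72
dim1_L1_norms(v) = [3.72, 2.86]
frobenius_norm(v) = 2.96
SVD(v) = [[-0.77,-0.64], [-0.64,0.77]] @ diag([2.7231525218509107, 1.1685205786536337]) @ [[-0.66,  0.54,  -0.52], [0.63,  0.78,  0.01]]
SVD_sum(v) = [[1.39, -1.14, 1.09], [1.14, -0.94, 0.9]] + [[-0.47, -0.58, -0.01], [0.57, 0.7, 0.01]]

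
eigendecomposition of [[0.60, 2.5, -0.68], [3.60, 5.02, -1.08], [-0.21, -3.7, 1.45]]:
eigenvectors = [[-0.35, -0.49, -0.05], [-0.79, 0.45, 0.26], [0.51, 0.74, 0.96]]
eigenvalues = [7.3, -0.67, 0.44]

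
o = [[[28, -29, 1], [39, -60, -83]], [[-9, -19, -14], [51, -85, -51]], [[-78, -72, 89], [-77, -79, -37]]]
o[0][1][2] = -83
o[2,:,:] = [[-78, -72, 89], [-77, -79, -37]]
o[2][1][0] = -77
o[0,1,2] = -83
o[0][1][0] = 39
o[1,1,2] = -51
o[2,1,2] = -37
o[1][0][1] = -19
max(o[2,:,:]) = 89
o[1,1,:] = [51, -85, -51]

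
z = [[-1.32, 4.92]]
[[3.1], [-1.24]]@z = [[-4.09, 15.25], [1.64, -6.1]]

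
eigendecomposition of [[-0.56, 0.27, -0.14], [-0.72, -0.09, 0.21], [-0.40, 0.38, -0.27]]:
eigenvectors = [[0.13+0.00j, (-0.4+0.38j), -0.40-0.38j], [0.66+0.00j, -0.64+0.00j, -0.64-0.00j], [0.74+0.00j, (-0.23+0.48j), (-0.23-0.48j)]]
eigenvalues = [(-0+0j), (-0.46+0.27j), (-0.46-0.27j)]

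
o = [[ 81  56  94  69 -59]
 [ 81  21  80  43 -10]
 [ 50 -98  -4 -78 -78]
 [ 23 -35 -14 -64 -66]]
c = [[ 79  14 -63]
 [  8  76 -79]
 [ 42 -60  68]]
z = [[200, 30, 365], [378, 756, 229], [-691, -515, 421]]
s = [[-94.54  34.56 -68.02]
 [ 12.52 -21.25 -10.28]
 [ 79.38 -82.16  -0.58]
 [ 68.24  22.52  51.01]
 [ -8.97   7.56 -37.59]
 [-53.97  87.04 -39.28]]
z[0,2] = 365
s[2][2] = -0.58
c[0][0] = 79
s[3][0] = 68.24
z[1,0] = 378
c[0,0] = 79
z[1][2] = 229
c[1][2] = -79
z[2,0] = -691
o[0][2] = 94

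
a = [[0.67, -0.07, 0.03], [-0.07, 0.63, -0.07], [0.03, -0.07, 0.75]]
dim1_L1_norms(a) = [0.77, 0.77, 0.85]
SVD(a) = [[-0.41,-0.76,0.5], [0.47,0.29,0.83], [-0.78,0.58,0.24]] @ diag([0.807684730919427, 0.6744106229270638, 0.5679046461535089]) @ [[-0.41, 0.47, -0.78], [-0.76, 0.29, 0.58], [0.50, 0.83, 0.24]]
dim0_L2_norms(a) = [0.67, 0.64, 0.75]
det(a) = 0.31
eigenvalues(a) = [0.81, 0.67, 0.57]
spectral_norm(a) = 0.81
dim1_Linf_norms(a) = [0.67, 0.63, 0.75]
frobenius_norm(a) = 1.20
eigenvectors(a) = [[-0.41, 0.76, 0.5], [0.47, -0.29, 0.83], [-0.78, -0.58, 0.24]]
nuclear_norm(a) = 2.05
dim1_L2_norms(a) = [0.67, 0.64, 0.75]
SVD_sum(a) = [[0.14, -0.16, 0.26], [-0.16, 0.18, -0.30], [0.26, -0.30, 0.49]] + [[0.39, -0.15, -0.3], [-0.15, 0.06, 0.11], [-0.30, 0.11, 0.22]] + [[0.14, 0.24, 0.07], [0.24, 0.39, 0.11], [0.07, 0.11, 0.03]]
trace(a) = 2.05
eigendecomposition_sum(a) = [[0.14, -0.16, 0.26], [-0.16, 0.18, -0.3], [0.26, -0.30, 0.49]] + [[0.39,-0.15,-0.3],[-0.15,0.06,0.11],[-0.3,0.11,0.22]] + [[0.14,0.24,0.07], [0.24,0.39,0.11], [0.07,0.11,0.03]]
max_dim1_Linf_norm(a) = 0.75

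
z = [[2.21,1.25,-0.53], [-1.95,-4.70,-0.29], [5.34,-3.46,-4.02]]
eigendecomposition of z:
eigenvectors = [[0.58, 0.19, 0.00], [-0.24, -0.24, 0.38], [0.78, 0.95, 0.93]]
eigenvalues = [0.98, -2.06, -5.42]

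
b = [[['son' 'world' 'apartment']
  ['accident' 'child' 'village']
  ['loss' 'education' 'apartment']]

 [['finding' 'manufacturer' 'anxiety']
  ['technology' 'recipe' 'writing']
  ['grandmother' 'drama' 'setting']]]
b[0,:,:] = [['son', 'world', 'apartment'], ['accident', 'child', 'village'], ['loss', 'education', 'apartment']]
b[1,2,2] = 'setting'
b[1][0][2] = 'anxiety'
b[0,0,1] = 'world'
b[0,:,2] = ['apartment', 'village', 'apartment']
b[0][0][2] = 'apartment'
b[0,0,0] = 'son'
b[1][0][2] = 'anxiety'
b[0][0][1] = 'world'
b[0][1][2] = 'village'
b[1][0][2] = 'anxiety'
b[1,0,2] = 'anxiety'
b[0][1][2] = 'village'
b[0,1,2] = 'village'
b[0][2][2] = 'apartment'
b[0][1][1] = 'child'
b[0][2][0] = 'loss'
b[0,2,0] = 'loss'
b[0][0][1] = 'world'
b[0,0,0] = 'son'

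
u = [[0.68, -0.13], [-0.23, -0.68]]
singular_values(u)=[0.75, 0.65]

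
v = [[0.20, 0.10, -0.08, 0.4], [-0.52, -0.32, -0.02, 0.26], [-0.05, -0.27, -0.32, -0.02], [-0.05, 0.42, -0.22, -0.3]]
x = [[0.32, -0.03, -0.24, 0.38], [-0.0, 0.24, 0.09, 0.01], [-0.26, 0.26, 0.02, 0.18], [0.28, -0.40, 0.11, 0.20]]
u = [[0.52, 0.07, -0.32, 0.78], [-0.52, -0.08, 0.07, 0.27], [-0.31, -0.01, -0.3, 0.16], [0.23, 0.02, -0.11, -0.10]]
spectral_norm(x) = 0.72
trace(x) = 0.78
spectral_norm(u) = 1.00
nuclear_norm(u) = 2.05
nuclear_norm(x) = 1.61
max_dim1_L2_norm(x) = 0.55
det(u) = -0.00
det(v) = 0.05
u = v + x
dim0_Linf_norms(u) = [0.52, 0.08, 0.32, 0.78]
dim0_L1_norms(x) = [0.86, 0.93, 0.46, 0.77]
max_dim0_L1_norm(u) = 1.58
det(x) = -0.01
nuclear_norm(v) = 2.04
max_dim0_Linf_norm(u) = 0.78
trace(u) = 0.04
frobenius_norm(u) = 1.28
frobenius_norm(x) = 0.91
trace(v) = -0.74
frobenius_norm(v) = 1.07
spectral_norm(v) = 0.78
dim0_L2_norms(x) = [0.5, 0.53, 0.28, 0.47]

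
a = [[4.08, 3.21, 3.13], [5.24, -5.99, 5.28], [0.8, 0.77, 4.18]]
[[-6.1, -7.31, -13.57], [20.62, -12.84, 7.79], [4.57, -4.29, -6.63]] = a@ [[-0.77, -1.36, -0.49], [-2.60, 0.24, -2.62], [1.72, -0.81, -1.01]]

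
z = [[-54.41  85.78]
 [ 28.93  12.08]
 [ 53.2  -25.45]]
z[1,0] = 28.93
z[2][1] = -25.45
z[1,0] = 28.93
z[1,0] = 28.93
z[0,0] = -54.41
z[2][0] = 53.2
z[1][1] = 12.08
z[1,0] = 28.93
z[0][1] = 85.78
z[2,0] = 53.2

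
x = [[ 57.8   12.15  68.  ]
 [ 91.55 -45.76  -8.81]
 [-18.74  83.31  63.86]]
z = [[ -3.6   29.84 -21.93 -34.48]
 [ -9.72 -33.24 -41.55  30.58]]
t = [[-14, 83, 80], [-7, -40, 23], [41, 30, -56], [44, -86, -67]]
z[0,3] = -34.48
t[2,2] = -56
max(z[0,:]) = 29.84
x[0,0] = 57.8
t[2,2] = -56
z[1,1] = -33.24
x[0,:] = [57.8, 12.15, 68.0]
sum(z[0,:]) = -30.169999999999998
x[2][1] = 83.31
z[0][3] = -34.48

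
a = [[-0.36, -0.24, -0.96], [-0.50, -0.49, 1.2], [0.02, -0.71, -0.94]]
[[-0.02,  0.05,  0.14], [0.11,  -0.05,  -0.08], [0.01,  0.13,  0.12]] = a@ [[-0.03, 0.08, -0.08], [-0.08, -0.11, -0.02], [0.05, -0.05, -0.11]]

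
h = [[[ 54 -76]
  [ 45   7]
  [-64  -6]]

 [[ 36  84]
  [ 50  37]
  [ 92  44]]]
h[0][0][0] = 54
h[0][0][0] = 54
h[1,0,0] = 36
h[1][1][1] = 37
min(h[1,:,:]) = 36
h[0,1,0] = 45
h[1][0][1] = 84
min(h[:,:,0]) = -64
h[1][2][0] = 92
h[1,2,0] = 92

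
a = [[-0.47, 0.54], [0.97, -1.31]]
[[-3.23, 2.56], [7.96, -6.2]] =a @ [[-0.68, -0.11], [-6.58, 4.65]]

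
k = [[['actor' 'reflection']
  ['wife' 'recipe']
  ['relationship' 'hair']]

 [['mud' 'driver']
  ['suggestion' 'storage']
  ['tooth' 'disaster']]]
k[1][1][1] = 'storage'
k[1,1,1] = 'storage'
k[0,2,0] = 'relationship'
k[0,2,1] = 'hair'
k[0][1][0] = 'wife'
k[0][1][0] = 'wife'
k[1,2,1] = 'disaster'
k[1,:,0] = ['mud', 'suggestion', 'tooth']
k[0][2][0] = 'relationship'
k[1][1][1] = 'storage'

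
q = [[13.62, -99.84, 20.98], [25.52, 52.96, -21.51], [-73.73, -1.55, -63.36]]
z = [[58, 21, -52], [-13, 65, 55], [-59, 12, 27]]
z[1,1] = 65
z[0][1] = 21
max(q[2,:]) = -1.55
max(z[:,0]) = 58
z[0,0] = 58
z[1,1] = 65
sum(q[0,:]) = -65.24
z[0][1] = 21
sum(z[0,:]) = 27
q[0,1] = -99.84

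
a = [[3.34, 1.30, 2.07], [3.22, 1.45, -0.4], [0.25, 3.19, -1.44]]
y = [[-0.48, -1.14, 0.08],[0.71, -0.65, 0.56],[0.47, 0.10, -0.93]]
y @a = [[-5.25, -2.02, -0.65], [0.42, 1.77, 0.92], [1.66, -2.21, 2.27]]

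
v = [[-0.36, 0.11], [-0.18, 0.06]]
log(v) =[[-0.50+3.69j, -1.39-1.11j], [(2.28+1.81j), -5.82-0.55j]]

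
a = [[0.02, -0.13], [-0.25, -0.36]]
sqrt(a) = [[(0.26+0.09j), (-0.08+0.16j)], [(-0.14+0.31j), (0.04+0.57j)]]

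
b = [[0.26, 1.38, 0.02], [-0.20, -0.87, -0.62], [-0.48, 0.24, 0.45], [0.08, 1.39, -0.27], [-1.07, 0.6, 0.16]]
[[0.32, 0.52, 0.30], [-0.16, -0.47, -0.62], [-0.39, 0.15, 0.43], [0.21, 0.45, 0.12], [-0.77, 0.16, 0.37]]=b @ [[0.75, 0.09, -0.11],[0.09, 0.36, 0.23],[-0.11, 0.23, 0.71]]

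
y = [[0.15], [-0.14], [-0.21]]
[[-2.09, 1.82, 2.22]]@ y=[[-1.03]]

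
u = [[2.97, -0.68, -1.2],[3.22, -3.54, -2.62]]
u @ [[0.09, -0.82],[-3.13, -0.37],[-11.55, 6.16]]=[[16.26, -9.58], [41.63, -17.47]]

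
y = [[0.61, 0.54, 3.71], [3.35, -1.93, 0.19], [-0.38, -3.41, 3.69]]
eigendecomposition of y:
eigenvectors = [[(-0.43+0j), (0.67+0j), (0.67-0j)], [0.83+0.00j, 0.38-0.18j, (0.38+0.18j)], [(0.36+0j), (0.37+0.49j), 0.37-0.49j]]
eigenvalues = [(-3.59+0j), (2.98+2.59j), (2.98-2.59j)]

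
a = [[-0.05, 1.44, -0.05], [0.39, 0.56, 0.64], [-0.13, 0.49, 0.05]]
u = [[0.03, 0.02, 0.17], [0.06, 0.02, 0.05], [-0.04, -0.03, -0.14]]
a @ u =[[0.09, 0.03, 0.07], [0.02, -0.00, 0.0], [0.02, 0.01, -0.0]]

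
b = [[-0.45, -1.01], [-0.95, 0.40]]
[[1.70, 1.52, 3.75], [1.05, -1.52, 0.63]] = b@[[-1.53, 0.81, -1.88],[-1.0, -1.87, -2.88]]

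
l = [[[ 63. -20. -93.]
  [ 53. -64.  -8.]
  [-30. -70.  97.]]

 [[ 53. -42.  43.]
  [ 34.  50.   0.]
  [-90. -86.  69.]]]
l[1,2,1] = -86.0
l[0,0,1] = -20.0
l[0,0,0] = 63.0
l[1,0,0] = 53.0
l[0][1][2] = -8.0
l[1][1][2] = 0.0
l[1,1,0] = 34.0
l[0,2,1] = -70.0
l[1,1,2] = 0.0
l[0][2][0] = -30.0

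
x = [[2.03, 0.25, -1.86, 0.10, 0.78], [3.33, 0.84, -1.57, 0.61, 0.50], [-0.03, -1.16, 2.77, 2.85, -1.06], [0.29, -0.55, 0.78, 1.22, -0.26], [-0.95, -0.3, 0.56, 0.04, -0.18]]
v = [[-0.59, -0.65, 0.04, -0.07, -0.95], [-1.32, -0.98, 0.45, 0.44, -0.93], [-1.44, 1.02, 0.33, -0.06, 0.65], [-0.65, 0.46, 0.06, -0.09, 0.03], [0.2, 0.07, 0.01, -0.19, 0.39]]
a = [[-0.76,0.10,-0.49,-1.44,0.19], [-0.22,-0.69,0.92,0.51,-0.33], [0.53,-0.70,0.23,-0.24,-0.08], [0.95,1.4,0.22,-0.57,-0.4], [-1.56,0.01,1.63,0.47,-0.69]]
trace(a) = -2.48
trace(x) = 6.68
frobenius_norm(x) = 6.73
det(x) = -0.00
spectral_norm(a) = 2.75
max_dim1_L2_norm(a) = 2.41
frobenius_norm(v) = 3.19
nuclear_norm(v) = 5.18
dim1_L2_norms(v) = [1.3, 1.99, 1.91, 0.8, 0.48]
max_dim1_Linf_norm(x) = 3.33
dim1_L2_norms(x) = [2.87, 3.86, 4.27, 1.6, 1.16]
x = v @ a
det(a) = 0.01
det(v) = -0.00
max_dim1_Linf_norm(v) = 1.44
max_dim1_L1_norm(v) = 4.12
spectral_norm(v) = 2.37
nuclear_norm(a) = 7.26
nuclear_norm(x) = 10.05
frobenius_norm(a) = 3.84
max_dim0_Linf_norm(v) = 1.44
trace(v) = -0.94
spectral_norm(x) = 5.44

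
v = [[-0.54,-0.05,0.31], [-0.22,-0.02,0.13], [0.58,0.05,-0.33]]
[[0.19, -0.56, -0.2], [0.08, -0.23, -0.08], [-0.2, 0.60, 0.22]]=v @ [[0.13, 0.79, 0.6],  [-0.68, -0.37, 0.63],  [0.72, -0.49, 0.49]]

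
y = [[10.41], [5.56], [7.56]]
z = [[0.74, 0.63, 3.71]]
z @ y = [[39.25]]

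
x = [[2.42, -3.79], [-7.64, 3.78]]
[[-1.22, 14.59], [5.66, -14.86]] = x @ [[-0.85, 0.06], [-0.22, -3.81]]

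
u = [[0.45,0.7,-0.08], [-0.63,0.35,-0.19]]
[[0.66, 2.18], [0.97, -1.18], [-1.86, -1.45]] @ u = [[-1.08, 1.22, -0.47],[1.18, 0.27, 0.15],[0.08, -1.81, 0.42]]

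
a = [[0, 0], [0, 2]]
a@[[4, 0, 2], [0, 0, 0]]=[[0, 0, 0], [0, 0, 0]]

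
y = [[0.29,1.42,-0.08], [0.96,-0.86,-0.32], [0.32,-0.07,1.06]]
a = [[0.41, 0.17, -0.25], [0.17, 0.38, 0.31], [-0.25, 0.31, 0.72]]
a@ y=[[0.2, 0.45, -0.35], [0.51, -0.11, 0.19], [0.46, -0.67, 0.68]]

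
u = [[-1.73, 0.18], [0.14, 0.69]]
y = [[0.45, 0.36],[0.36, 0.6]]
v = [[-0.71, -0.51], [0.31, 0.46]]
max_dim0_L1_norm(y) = 0.96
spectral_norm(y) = 0.89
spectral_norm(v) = 1.02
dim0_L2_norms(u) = [1.74, 0.71]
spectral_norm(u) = 1.74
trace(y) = 1.05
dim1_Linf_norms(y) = [0.45, 0.6]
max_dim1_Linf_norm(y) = 0.6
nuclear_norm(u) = 2.44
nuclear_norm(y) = 1.05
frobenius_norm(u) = 1.88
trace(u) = -1.04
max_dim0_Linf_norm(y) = 0.6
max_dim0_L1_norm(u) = 1.87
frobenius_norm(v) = 1.04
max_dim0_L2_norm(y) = 0.7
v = u @ y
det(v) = -0.17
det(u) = -1.22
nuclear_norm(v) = 1.19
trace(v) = -0.25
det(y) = 0.14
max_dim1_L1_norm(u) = 1.91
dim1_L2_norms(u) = [1.74, 0.7]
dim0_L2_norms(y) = [0.58, 0.7]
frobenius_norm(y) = 0.91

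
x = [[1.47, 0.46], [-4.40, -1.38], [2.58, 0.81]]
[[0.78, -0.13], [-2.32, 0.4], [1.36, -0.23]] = x@[[0.59, -0.20], [-0.2, 0.35]]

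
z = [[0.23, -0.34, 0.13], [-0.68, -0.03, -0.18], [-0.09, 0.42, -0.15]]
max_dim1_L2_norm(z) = 0.7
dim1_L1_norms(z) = [0.7, 0.89, 0.66]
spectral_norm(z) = 0.79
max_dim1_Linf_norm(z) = 0.68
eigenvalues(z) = [0.48, -0.37, -0.06]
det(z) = 0.01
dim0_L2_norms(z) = [0.72, 0.54, 0.27]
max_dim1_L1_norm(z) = 0.89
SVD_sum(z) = [[0.32, -0.13, 0.12], [-0.56, 0.23, -0.21], [-0.24, 0.1, -0.09]] + [[-0.09,-0.21,0.03], [-0.12,-0.26,0.04], [0.15,0.33,-0.04]] + [[0.0, -0.0, -0.02], [0.0, -0.0, -0.0], [0.0, -0.0, -0.01]]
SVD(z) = [[-0.46, -0.45, 0.77], [0.82, -0.55, 0.17], [0.35, 0.70, 0.62]] @ diag([0.7900077444377204, 0.5131911746046303, 0.02495159386383011]) @ [[-0.88, 0.35, -0.33], [0.41, 0.9, -0.12], [0.25, -0.24, -0.94]]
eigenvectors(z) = [[-0.6, 0.44, -0.25],[0.62, 0.49, 0.16],[0.50, -0.76, 0.96]]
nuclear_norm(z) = 1.33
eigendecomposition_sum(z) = [[0.41, -0.17, 0.13], [-0.43, 0.17, -0.14], [-0.35, 0.14, -0.11]] + [[-0.21,-0.18,-0.02],[-0.23,-0.2,-0.03],[0.36,0.31,0.04]] + [[0.03, 0.01, 0.02],[-0.02, -0.01, -0.01],[-0.1, -0.03, -0.08]]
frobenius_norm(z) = 0.94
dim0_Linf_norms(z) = [0.68, 0.42, 0.18]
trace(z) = 0.05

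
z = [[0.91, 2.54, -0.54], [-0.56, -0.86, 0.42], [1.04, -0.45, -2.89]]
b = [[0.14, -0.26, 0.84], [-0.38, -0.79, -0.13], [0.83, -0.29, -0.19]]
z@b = [[-1.29, -2.09, 0.54], [0.60, 0.70, -0.44], [-2.08, 0.92, 1.48]]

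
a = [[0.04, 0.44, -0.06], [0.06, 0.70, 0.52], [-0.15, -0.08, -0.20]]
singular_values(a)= [0.95, 0.32, 0.13]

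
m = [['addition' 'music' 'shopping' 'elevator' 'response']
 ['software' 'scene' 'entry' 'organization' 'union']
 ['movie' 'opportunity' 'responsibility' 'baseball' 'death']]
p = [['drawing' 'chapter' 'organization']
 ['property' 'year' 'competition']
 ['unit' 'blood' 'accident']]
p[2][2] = 'accident'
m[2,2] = 'responsibility'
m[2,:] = ['movie', 'opportunity', 'responsibility', 'baseball', 'death']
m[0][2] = 'shopping'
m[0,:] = ['addition', 'music', 'shopping', 'elevator', 'response']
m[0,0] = 'addition'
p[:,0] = ['drawing', 'property', 'unit']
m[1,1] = 'scene'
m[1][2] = 'entry'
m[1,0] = 'software'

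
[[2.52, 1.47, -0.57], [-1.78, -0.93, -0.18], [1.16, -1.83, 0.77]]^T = [[2.52, -1.78, 1.16],[1.47, -0.93, -1.83],[-0.57, -0.18, 0.77]]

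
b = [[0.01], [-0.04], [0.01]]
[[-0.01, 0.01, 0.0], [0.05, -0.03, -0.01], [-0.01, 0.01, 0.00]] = b @ [[-1.13, 0.72, 0.27]]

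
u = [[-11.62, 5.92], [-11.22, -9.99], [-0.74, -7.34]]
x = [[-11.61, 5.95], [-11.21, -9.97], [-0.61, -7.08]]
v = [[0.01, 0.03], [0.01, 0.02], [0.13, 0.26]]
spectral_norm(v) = 0.29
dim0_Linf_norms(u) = [11.62, 9.99]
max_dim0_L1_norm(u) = 23.58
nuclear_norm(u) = 29.73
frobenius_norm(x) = 21.11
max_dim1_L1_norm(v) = 0.39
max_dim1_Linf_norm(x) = 11.61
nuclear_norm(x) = 29.58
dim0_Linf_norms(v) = [0.13, 0.26]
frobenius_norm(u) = 21.22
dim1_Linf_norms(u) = [11.62, 11.22, 7.34]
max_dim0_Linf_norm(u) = 11.62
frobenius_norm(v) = 0.29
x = v + u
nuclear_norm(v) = 0.30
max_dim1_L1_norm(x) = 21.18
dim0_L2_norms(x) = [16.15, 13.6]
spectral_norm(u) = 16.91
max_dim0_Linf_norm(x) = 11.61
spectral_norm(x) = 16.83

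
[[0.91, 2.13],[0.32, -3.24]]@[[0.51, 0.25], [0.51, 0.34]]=[[1.55, 0.95], [-1.49, -1.02]]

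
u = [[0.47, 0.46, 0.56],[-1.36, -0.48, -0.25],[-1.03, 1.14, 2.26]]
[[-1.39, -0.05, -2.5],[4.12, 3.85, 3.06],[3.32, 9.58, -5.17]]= u@[[-3.11, -2.75, -1.69], [0.26, -2.43, 0.02], [-0.08, 4.21, -3.07]]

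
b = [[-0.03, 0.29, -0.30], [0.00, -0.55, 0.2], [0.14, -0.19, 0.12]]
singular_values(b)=[0.74, 0.16, 0.12]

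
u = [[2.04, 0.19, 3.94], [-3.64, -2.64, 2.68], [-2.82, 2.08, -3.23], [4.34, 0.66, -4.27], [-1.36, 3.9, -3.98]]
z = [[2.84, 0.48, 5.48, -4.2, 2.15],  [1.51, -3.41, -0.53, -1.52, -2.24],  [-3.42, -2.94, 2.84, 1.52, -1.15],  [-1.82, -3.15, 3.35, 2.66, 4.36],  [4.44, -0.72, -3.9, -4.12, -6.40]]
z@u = [[-32.56, 16.28, 4.15], [13.44, -1.55, 13.93], [3.88, 9.54, -32.44], [3.92, 33.7, -55.14], [13.5, -33.05, 71.23]]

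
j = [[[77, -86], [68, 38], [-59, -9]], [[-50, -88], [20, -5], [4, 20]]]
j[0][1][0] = 68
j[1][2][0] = 4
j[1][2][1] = 20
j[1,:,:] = [[-50, -88], [20, -5], [4, 20]]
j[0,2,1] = -9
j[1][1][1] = -5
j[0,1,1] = 38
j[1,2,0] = 4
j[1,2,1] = 20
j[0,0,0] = 77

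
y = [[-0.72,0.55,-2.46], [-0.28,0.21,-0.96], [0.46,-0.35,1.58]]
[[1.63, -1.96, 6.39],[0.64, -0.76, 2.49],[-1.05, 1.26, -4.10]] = y@[[-0.12, -1.28, -0.33], [-1.13, -0.95, 2.16], [-0.88, 0.96, -2.02]]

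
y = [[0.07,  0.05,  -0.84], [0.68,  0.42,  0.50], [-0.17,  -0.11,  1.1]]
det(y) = -0.003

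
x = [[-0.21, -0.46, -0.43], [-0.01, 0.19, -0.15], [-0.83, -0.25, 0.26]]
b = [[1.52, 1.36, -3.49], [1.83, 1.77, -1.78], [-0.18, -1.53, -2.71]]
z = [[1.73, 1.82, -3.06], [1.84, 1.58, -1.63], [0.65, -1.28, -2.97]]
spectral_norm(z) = 5.31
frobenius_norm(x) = 1.15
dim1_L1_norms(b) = [6.37, 5.38, 4.42]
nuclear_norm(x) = 1.78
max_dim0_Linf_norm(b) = 3.49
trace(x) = 0.24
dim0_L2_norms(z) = [2.61, 2.73, 4.57]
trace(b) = 0.58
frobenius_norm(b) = 5.98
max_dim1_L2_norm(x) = 0.9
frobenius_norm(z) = 5.92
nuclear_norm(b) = 8.39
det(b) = 4.41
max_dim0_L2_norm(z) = 4.57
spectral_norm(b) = 5.24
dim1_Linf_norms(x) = [0.46, 0.19, 0.83]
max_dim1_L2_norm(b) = 4.04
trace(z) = 0.34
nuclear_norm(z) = 8.38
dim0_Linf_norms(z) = [1.84, 1.82, 3.06]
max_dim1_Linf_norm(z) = 3.06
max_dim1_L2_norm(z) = 3.96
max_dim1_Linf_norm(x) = 0.83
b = z + x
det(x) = -0.13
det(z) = 6.64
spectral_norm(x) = 0.95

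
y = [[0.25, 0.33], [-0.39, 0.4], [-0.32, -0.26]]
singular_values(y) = [0.58, 0.56]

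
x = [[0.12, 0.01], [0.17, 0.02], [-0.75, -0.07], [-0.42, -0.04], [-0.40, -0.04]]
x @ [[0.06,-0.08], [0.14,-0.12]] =[[0.01,  -0.01], [0.01,  -0.02], [-0.05,  0.07], [-0.03,  0.04], [-0.03,  0.04]]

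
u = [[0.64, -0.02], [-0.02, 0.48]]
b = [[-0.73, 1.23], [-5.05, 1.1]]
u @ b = [[-0.37, 0.77], [-2.41, 0.5]]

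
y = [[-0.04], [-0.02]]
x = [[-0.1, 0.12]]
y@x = [[0.00, -0.0], [0.0, -0.0]]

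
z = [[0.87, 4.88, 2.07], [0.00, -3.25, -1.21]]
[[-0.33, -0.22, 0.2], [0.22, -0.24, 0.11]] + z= [[0.54, 4.66, 2.27],[0.22, -3.49, -1.10]]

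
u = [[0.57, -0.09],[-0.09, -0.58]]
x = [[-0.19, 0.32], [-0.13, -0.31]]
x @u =[[-0.14, -0.17], [-0.05, 0.19]]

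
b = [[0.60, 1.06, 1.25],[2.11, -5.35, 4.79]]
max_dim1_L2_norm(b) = 7.48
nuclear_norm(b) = 9.22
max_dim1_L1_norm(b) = 12.25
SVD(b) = [[0.03, 1.0], [1.0, -0.03]] @ diag([7.487718837261944, 1.731723596337656]) @ [[0.28, -0.71, 0.64],[0.31, 0.70, 0.64]]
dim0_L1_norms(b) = [2.71, 6.41, 6.04]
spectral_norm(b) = 7.49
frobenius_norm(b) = 7.69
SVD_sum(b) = [[0.06,-0.16,0.14], [2.13,-5.31,4.82]] + [[0.54,1.22,1.11], [-0.02,-0.04,-0.03]]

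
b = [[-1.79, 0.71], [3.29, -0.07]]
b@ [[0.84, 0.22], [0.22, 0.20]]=[[-1.35,-0.25], [2.75,0.71]]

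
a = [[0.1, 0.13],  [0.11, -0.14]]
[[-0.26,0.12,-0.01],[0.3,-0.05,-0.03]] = a @ [[0.12, 0.39, -0.17], [-2.07, 0.65, 0.05]]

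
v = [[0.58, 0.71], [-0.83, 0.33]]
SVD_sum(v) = [[0.73, 0.22], [-0.67, -0.2]] + [[-0.15, 0.49], [-0.16, 0.53]]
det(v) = 0.78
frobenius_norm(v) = 1.28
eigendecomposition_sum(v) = [[0.29+0.34j, (0.36-0.21j)],[-0.41+0.25j, (0.16+0.42j)]] + [[0.29-0.34j, (0.36+0.21j)],  [(-0.42-0.25j), 0.16-0.42j]]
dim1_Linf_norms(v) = [0.71, 0.83]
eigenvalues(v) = [(0.46+0.76j), (0.46-0.76j)]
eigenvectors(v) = [[-0.11-0.67j, (-0.11+0.67j)],  [0.73+0.00j, 0.73-0.00j]]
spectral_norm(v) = 1.03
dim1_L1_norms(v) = [1.29, 1.16]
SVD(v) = [[-0.74, 0.68], [0.68, 0.74]] @ diag([1.0330395099812653, 0.7557310175040239]) @ [[-0.96,-0.29],[-0.29,0.96]]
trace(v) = 0.91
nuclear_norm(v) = 1.79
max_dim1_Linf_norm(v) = 0.83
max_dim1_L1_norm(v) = 1.29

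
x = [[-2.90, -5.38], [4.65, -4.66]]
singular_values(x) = [7.23, 5.33]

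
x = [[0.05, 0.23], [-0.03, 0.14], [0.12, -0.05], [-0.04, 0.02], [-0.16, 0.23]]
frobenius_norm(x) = 0.42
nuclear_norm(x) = 0.55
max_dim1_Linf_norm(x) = 0.23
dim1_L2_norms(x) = [0.24, 0.14, 0.13, 0.04, 0.28]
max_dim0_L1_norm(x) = 0.67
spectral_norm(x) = 0.38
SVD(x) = [[-0.53, 0.72], [-0.38, 0.12], [0.24, 0.54], [-0.09, -0.17], [-0.72, -0.39]] @ diag([0.3766943622053031, 0.17720428178444197]) @ [[0.35, -0.94],[0.94, 0.35]]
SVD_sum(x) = [[-0.07,0.19], [-0.05,0.13], [0.03,-0.08], [-0.01,0.03], [-0.1,0.25]] + [[0.12, 0.04],[0.02, 0.01],[0.09, 0.03],[-0.03, -0.01],[-0.06, -0.02]]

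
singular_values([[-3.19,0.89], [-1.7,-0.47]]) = [3.66, 0.82]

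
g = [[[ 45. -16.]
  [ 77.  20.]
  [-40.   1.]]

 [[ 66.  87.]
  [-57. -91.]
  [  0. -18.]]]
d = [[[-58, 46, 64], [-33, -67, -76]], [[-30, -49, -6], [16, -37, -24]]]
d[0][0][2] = 64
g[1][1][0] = -57.0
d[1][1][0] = 16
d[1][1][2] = -24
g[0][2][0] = -40.0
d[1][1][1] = -37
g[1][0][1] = 87.0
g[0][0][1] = -16.0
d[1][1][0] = 16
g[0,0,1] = -16.0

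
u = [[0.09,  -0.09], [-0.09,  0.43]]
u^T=[[0.09, -0.09], [-0.09, 0.43]]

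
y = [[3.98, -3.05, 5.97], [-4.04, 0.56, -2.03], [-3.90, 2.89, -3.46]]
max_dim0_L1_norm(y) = 11.92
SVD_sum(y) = [[4.87, -2.97, 5.18], [-2.61, 1.59, -2.78], [-3.73, 2.27, -3.97]] + [[-0.85, -0.45, 0.54], [-1.45, -0.77, 0.92], [-0.10, -0.05, 0.06]] + [[-0.04, 0.37, 0.25], [0.03, -0.26, -0.18], [-0.07, 0.67, 0.45]]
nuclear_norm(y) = 13.72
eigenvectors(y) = [[(-0.41-0.39j), (-0.41+0.39j), (-0.63+0j)], [0.54+0.07j, 0.54-0.07j, -0.73+0.00j], [(0.62+0j), 0.62-0.00j, 0.28+0.00j]]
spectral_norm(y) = 10.55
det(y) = -22.54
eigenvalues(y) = [(1.62+2.78j), (1.62-2.78j), (-2.17+0j)]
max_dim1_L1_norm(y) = 13.0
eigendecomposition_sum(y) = [[2.10+0.44j, -0.87-0.61j, 2.49-0.60j], [(-1.89+0.87j), (1.03-0.03j), (-1.58+1.91j)], [(-2+1.25j), (1.16-0.18j), (-1.51+2.37j)]] + [[2.10-0.44j,(-0.87+0.61j),2.49+0.60j], [-1.89-0.87j,(1.03+0.03j),-1.58-1.91j], [-2.00-1.25j,(1.16+0.18j),(-1.51-2.37j)]] + [[-0.23-0.00j, (-1.3+0j), (0.99-0j)],[(-0.26-0j), (-1.5+0j), 1.14-0.00j],[(0.1+0j), 0.58-0.00j, -0.44+0.00j]]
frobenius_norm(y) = 10.82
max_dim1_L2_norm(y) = 7.8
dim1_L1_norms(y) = [13.0, 6.63, 10.25]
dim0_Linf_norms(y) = [4.04, 3.05, 5.97]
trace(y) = 1.08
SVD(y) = [[-0.73, -0.51, 0.46], [0.39, -0.86, -0.32], [0.56, -0.06, 0.83]] @ diag([10.55083274422544, 2.191669643335454, 0.9747371839947864]) @ [[-0.63,0.39,-0.67], [0.77,0.41,-0.49], [-0.09,0.83,0.55]]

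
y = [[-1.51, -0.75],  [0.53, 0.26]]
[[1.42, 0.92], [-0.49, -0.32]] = y@[[-0.51, -0.86], [-0.86, 0.51]]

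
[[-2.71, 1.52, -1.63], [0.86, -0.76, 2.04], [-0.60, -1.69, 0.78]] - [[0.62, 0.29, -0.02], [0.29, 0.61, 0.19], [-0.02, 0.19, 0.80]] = [[-3.33, 1.23, -1.61], [0.57, -1.37, 1.85], [-0.58, -1.88, -0.02]]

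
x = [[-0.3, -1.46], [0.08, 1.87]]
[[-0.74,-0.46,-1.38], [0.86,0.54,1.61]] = x @ [[0.28, 0.17, 0.52], [0.45, 0.28, 0.84]]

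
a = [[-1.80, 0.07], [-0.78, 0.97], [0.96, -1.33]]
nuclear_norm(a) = 3.64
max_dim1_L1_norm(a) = 2.29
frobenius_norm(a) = 2.74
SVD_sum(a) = [[-1.32, 0.83], [-1.0, 0.63], [1.29, -0.81]] + [[-0.48,-0.76], [0.22,0.34], [-0.33,-0.52]]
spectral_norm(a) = 2.48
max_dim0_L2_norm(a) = 2.18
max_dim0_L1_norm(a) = 3.54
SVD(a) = [[-0.63, 0.78], [-0.48, -0.35], [0.61, 0.53]] @ diag([2.4766526436130105, 1.162278659739001]) @ [[0.85, -0.53], [-0.53, -0.85]]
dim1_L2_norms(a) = [1.8, 1.24, 1.64]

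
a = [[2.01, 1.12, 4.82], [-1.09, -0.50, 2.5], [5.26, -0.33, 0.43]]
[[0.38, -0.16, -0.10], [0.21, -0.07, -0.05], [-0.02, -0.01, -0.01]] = a@ [[-0.01,0.0,0.0],  [0.01,-0.01,-0.0],  [0.08,-0.03,-0.02]]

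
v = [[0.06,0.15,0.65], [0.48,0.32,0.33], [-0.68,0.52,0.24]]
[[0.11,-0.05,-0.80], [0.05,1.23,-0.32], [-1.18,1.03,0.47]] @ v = [[0.53, -0.42, -0.14], [0.81, 0.23, 0.36], [0.10, 0.4, -0.31]]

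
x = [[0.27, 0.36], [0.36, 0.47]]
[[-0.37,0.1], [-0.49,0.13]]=x @ [[-0.56, -0.03], [-0.61, 0.29]]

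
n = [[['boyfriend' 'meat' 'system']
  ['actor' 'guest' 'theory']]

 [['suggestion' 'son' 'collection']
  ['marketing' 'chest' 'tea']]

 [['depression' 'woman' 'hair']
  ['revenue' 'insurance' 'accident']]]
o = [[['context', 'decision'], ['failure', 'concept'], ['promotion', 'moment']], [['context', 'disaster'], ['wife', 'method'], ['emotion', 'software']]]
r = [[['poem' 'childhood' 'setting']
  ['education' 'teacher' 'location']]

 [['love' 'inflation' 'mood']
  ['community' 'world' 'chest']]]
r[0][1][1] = 'teacher'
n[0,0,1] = 'meat'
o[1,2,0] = 'emotion'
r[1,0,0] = 'love'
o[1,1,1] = 'method'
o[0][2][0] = 'promotion'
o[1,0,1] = 'disaster'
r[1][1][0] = 'community'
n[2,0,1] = 'woman'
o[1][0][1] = 'disaster'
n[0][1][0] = 'actor'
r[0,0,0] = 'poem'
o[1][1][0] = 'wife'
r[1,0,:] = ['love', 'inflation', 'mood']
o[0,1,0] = 'failure'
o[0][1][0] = 'failure'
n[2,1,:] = ['revenue', 'insurance', 'accident']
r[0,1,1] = 'teacher'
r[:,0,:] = [['poem', 'childhood', 'setting'], ['love', 'inflation', 'mood']]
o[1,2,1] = 'software'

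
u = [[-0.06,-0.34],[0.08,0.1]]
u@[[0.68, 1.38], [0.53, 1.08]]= [[-0.22, -0.45], [0.11, 0.22]]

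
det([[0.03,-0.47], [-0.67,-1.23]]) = -0.352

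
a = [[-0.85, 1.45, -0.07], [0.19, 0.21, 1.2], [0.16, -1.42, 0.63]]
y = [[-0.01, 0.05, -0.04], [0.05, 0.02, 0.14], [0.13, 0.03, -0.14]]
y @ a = [[0.01, 0.05, 0.04], [-0.02, -0.12, 0.11], [-0.13, 0.39, -0.06]]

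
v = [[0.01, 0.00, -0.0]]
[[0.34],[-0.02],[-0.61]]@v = [[0.0, 0.00, 0.00], [-0.00, 0.0, 0.0], [-0.01, 0.0, 0.0]]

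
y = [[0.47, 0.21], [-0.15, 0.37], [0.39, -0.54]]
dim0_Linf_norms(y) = [0.47, 0.54]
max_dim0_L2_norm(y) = 0.69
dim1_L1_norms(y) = [0.68, 0.52, 0.93]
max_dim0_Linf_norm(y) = 0.54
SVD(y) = [[0.16,0.97], [-0.49,0.22], [0.85,-0.06]] @ diag([0.7783517445029063, 0.5121216279647665]) @ [[0.62, -0.78], [0.78, 0.62]]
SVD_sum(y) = [[0.08, -0.10], [-0.24, 0.30], [0.41, -0.52]] + [[0.39, 0.31], [0.09, 0.07], [-0.02, -0.02]]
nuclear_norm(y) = 1.29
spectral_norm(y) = 0.78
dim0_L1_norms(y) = [1.01, 1.12]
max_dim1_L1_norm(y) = 0.93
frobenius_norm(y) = 0.93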